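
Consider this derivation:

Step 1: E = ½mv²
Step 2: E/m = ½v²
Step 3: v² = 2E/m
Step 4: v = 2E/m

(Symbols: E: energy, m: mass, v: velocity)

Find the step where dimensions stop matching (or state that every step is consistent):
Step 4

Step 1: E = ½mv² → LHS [L^2 M T^-2], RHS [L^2 M T^-2] ✓
Step 2: E/m = ½v² → LHS [L^2 T^-2], RHS [L^2 T^-2] ✓
Step 3: v² = 2E/m → LHS [L^2 T^-2], RHS [L^2 T^-2] ✓
Step 4: v = 2E/m → LHS [L T^-1], RHS [L^2 T^-2] ✗

The first dimensional inconsistency appears in step 4: v = 2E/m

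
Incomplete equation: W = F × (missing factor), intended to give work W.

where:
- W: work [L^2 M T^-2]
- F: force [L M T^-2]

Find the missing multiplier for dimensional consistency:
d (distance), dimensions [L]

W has dimensions [L^2 M T^-2] and F has dimensions [L M T^-2].
The missing factor must have dimensions [L^2 M T^-2] / [L M T^-2] = [L], i.e. distance (d).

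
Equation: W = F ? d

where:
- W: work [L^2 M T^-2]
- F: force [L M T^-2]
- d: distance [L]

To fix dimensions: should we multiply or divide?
multiplication (×): W = F × d

W [L^2 M T^-2]; F [L M T^-2]; d [L].
F × d → [L^2 M T^-2] ✓
F ÷ d → [M T^-2] ✗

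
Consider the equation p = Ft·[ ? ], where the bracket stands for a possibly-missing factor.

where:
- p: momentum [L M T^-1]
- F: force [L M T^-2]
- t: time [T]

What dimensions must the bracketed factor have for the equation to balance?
Nothing is missing — the bracketed factor must be dimensionless.

p has dimensions [L M T^-1] and Ft already has dimensions [L M T^-1], so p = Ft is dimensionally complete.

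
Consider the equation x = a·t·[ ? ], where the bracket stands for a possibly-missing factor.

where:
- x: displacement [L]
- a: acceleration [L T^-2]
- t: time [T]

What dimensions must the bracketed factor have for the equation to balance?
[T] — time (e.g. t)

x has dimensions [L]; a·t has dimensions [L T^-1].
The bracketed factor must supply [L] / [L T^-1] = [T].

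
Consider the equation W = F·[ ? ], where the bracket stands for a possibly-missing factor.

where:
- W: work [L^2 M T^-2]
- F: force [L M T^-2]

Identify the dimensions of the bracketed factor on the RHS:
[L] — length (e.g. a distance d)

W has dimensions [L^2 M T^-2]; F has dimensions [L M T^-2].
The bracketed factor must supply [L^2 M T^-2] / [L M T^-2] = [L].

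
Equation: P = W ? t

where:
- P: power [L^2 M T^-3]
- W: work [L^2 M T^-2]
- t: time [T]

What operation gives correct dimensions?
division (÷): P = W ÷ t

P [L^2 M T^-3]; W [L^2 M T^-2]; t [T].
W × t → [L^2 M T^-1] ✗
W ÷ t → [L^2 M T^-3] ✓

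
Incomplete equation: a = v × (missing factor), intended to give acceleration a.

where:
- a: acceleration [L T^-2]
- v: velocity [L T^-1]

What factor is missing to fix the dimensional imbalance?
1/t (inverse time), dimensions [T^-1]

a has dimensions [L T^-2] and v has dimensions [L T^-1].
The missing factor must have dimensions [L T^-2] / [L T^-1] = [T^-1], i.e. inverse time (1/t).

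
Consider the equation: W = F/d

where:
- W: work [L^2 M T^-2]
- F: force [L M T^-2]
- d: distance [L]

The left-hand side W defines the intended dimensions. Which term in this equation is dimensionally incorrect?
The right-hand side term F/d

W has dimensions [L^2 M T^-2], but F/d has dimensions [M T^-2], so the term F/d is dimensionally wrong for W.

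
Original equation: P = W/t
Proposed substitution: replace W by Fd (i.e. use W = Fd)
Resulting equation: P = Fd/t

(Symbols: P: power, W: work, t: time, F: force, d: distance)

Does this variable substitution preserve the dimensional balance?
Yes

[W] = [L^2 M T^-2] and [Fd] = [L^2 M T^-2]. These match, so the substitution replaces a quantity by one of the same dimensions and the result P = Fd/t has LHS [L^2 M T^-3] vs RHS [L^2 M T^-3] — still consistent.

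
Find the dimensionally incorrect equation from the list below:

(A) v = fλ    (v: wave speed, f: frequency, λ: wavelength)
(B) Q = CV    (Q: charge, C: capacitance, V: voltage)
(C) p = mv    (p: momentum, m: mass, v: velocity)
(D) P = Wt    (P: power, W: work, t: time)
(D) P = Wt

The equation (D) P = Wt is dimensionally incorrect.

LHS (P): [L^2 M T^-3]
RHS (Wt): [L^2 M T^-1] ✗

The dimensions do not match. The other three equations balance.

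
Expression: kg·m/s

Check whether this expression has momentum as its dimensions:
Yes

The expression kg·m/s has dimensions [L M T^-1], which is exactly momentum [L M T^-1].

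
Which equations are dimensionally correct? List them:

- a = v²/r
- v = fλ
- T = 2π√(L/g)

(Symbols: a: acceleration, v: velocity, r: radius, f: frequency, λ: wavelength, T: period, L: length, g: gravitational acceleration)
Dimensionally correct: a = v²/r, v = fλ, T = 2π√(L/g)
Dimensionally incorrect: none
Ordered (correct first, then incorrect): a = v²/r, v = fλ, T = 2π√(L/g)

- a = v²/r: LHS [L T^-2], RHS [L T^-2] → correct ✓
- v = fλ: LHS [L T^-1], RHS [L T^-1] → correct ✓
- T = 2π√(L/g): LHS [T], RHS [T] → correct ✓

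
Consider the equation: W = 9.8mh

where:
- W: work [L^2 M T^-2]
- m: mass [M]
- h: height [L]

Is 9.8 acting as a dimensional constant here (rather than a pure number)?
Yes

W has dimensions [L^2 M T^-2], while mh alone has dimensions [L M]. For the equation to balance, the factor 9.8 must carry dimensions [L T^-2] — it is a dimensional constant (a numerical value of a physical quantity with its units suppressed), not a pure number.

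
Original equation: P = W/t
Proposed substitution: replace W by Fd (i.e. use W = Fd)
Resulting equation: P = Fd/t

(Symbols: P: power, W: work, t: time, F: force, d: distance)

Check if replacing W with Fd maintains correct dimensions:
Yes

[W] = [L^2 M T^-2] and [Fd] = [L^2 M T^-2]. These match, so the substitution replaces a quantity by one of the same dimensions and the result P = Fd/t has LHS [L^2 M T^-3] vs RHS [L^2 M T^-3] — still consistent.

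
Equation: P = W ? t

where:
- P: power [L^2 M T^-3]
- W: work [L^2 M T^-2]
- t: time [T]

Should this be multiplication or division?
division (÷): P = W ÷ t

P [L^2 M T^-3]; W [L^2 M T^-2]; t [T].
W × t → [L^2 M T^-1] ✗
W ÷ t → [L^2 M T^-3] ✓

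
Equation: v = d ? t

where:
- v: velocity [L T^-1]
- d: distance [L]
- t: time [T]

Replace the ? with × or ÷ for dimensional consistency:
division (÷): v = d ÷ t

v [L T^-1]; d [L]; t [T].
d × t → [L T] ✗
d ÷ t → [L T^-1] ✓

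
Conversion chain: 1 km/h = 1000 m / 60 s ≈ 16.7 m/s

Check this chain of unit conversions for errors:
The chain is incorrect (it contains an error).

Incorrect: 1 h = 3600 s, not 60 s (1 km/h ≈ 0.278 m/s)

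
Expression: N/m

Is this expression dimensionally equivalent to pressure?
No

The expression N/m has dimensions [M T^-2], but pressure has dimensions [L^-1 M T^-2].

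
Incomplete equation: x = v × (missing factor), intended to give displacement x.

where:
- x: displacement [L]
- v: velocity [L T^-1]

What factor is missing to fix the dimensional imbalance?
t (time), dimensions [T]

x has dimensions [L] and v has dimensions [L T^-1].
The missing factor must have dimensions [L] / [L T^-1] = [T], i.e. time (t).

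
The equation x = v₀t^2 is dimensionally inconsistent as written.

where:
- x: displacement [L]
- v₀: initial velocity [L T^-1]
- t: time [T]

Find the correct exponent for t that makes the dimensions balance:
The exponent of t should be 1: x = v₀t

The LHS x has dimensions [L]; t has dimensions [T].
As written, the RHS v₀t^2 (exponent 2 on t) has dimensions [L T], which does not match.
With exponent 1, the RHS v₀t has dimensions [L], matching the LHS.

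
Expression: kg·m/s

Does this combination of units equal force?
No

The expression kg·m/s has dimensions [L M T^-1], but force has dimensions [L M T^-2].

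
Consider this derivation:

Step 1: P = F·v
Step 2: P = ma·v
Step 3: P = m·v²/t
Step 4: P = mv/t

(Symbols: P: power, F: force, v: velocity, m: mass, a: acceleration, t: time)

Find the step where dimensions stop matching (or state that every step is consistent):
Step 4

Step 1: P = F·v → LHS [L^2 M T^-3], RHS [L^2 M T^-3] ✓
Step 2: P = ma·v → LHS [L^2 M T^-3], RHS [L^2 M T^-3] ✓
Step 3: P = m·v²/t → LHS [L^2 M T^-3], RHS [L^2 M T^-3] ✓
Step 4: P = mv/t → LHS [L^2 M T^-3], RHS [L M T^-2] ✗

The first dimensional inconsistency appears in step 4: P = mv/t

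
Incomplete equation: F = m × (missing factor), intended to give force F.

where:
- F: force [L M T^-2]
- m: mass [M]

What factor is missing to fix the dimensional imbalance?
a (acceleration), dimensions [L T^-2]

F has dimensions [L M T^-2] and m has dimensions [M].
The missing factor must have dimensions [L M T^-2] / [M] = [L T^-2], i.e. acceleration (a).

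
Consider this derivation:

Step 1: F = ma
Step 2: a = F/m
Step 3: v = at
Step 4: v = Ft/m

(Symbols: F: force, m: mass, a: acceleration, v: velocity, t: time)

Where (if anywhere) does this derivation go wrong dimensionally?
No step introduces an error — all steps are dimensionally consistent.

Step 1: F = ma → LHS [L M T^-2], RHS [L M T^-2] ✓
Step 2: a = F/m → LHS [L T^-2], RHS [L T^-2] ✓
Step 3: v = at → LHS [L T^-1], RHS [L T^-1] ✓
Step 4: v = Ft/m → LHS [L T^-1], RHS [L T^-1] ✓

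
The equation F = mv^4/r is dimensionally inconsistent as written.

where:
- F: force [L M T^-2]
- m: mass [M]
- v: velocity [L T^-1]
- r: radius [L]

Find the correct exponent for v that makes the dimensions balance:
The exponent of v should be 2: F = mv^2/r

The LHS F has dimensions [L M T^-2]; v has dimensions [L T^-1].
As written, the RHS mv^4/r (exponent 4 on v) has dimensions [L^3 M T^-4], which does not match.
With exponent 2, the RHS mv^2/r has dimensions [L M T^-2], matching the LHS.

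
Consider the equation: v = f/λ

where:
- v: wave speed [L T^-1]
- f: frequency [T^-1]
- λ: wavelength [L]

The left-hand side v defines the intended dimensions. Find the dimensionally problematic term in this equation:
The right-hand side term f/λ

v has dimensions [L T^-1], but f/λ has dimensions [L^-1 T^-1], so the term f/λ is dimensionally wrong for v.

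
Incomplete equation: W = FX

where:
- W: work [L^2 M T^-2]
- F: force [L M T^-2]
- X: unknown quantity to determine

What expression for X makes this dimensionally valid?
X = d (distance), dimensions [L]

W has dimensions [L^2 M T^-2]; the rest of the RHS (F) has dimensions [L M T^-2].
So X must have dimensions [L] — X = d (distance).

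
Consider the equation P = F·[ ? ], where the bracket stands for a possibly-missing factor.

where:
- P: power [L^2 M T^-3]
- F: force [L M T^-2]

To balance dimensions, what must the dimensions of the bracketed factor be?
[L T^-1] — velocity (e.g. v)

P has dimensions [L^2 M T^-3]; F has dimensions [L M T^-2].
The bracketed factor must supply [L^2 M T^-3] / [L M T^-2] = [L T^-1].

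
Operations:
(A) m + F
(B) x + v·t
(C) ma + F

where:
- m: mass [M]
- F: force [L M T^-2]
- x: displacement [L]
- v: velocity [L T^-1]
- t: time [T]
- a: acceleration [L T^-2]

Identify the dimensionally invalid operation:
(A) m + F

(A) m + F: m [M] and F [L M T^-2] — different dimensions cannot be added/subtracted ✗
(B) x + v·t: x [L] and v·t [L] — same dimensions ✓
(C) ma + F: ma [L M T^-2] and F [L M T^-2] — same dimensions ✓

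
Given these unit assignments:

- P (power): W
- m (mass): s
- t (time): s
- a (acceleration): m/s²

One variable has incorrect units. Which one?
m

The variable m (mass) should have units kg, not s.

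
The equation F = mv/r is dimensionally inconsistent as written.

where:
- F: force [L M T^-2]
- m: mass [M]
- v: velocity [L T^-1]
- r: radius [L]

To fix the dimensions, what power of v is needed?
The exponent of v should be 2: F = mv^2/r

The LHS F has dimensions [L M T^-2]; v has dimensions [L T^-1].
As written, the RHS mv/r (exponent 1 on v) has dimensions [M T^-1], which does not match.
With exponent 2, the RHS mv^2/r has dimensions [L M T^-2], matching the LHS.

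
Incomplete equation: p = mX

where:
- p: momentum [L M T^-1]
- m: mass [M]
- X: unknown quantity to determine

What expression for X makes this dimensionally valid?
X = v (velocity), dimensions [L T^-1]

p has dimensions [L M T^-1]; the rest of the RHS (m) has dimensions [M].
So X must have dimensions [L T^-1] — X = v (velocity).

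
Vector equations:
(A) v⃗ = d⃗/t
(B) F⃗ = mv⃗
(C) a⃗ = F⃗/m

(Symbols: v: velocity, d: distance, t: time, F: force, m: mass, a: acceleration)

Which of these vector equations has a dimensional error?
(B) F⃗ = mv⃗

(A) v⃗ = d⃗/t: LHS [L T^-1], RHS [L T^-1] ✓ — displacement (vector) divided by time (scalar)
(B) F⃗ = mv⃗: LHS [L M T^-2], RHS [L M T^-1] ✗ — mass times velocity is momentum, not force; should be ma⃗
(C) a⃗ = F⃗/m: LHS [L T^-2], RHS [L T^-2] ✓ — force (vector) divided by mass (scalar)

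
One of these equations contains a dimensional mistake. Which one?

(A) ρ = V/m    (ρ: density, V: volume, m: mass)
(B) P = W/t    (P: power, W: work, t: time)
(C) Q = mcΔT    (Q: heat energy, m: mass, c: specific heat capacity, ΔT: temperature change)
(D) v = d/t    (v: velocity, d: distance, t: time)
(A) ρ = V/m

The equation (A) ρ = V/m is dimensionally incorrect.

LHS (ρ): [L^-3 M]
RHS (V/m): [L^3 M^-1] ✗

The dimensions do not match. The other three equations balance.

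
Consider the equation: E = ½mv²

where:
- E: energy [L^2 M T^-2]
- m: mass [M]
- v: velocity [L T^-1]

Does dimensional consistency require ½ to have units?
No

E has dimensions [L^2 M T^-2] and mv² already has dimensions [L^2 M T^-2], so the equation balances without ½ contributing any dimensions. ½ is a pure (dimensionless) number; changing or removing it would not affect dimensional consistency.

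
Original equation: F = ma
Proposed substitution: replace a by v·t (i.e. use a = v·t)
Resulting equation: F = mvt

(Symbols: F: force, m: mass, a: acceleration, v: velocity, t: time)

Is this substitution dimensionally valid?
No

[a] = [L T^-2] and [v·t] = [L]. These differ, so the substitution replaces a quantity by one of different dimensions and the result F = mvt has LHS [L M T^-2] vs RHS [L M] — inconsistent.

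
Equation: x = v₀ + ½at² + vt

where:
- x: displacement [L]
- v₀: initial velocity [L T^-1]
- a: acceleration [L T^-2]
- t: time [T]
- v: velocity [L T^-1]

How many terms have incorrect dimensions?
1

LHS x: [L]
- v₀: [L T^-1] ✗
- ½at²: [L] ✓
- vt: [L] ✓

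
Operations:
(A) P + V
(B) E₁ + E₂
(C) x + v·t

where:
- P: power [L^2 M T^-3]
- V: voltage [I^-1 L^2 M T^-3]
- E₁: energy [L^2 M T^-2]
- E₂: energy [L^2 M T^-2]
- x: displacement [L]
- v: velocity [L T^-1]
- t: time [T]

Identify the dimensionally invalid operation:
(A) P + V

(A) P + V: P [L^2 M T^-3] and V [I^-1 L^2 M T^-3] — different dimensions cannot be added/subtracted ✗
(B) E₁ + E₂: E₁ [L^2 M T^-2] and E₂ [L^2 M T^-2] — same dimensions ✓
(C) x + v·t: x [L] and v·t [L] — same dimensions ✓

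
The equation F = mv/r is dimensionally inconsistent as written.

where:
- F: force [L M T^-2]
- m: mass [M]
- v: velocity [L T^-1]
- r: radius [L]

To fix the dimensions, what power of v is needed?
The exponent of v should be 2: F = mv^2/r

The LHS F has dimensions [L M T^-2]; v has dimensions [L T^-1].
As written, the RHS mv/r (exponent 1 on v) has dimensions [M T^-1], which does not match.
With exponent 2, the RHS mv^2/r has dimensions [L M T^-2], matching the LHS.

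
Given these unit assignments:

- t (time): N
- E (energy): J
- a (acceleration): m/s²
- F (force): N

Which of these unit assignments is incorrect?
t

The variable t (time) should have units s, not N.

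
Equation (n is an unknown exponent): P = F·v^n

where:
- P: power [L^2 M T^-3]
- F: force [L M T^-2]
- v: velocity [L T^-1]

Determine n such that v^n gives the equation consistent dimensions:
n = 1

P has dimensions [L^2 M T^-3]; v has dimensions [L T^-1].
The rest of the RHS has dimensions [L M T^-2], so v^n must supply [L T^-1].
With n = 1: F·v^1 has dimensions [L^2 M T^-3], matching the LHS ✓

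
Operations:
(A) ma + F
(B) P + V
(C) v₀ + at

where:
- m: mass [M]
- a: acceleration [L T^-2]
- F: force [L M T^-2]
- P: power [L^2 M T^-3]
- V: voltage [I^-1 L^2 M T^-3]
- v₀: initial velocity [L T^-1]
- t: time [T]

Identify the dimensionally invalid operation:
(B) P + V

(A) ma + F: ma [L M T^-2] and F [L M T^-2] — same dimensions ✓
(B) P + V: P [L^2 M T^-3] and V [I^-1 L^2 M T^-3] — different dimensions cannot be added/subtracted ✗
(C) v₀ + at: v₀ [L T^-1] and at [L T^-1] — same dimensions ✓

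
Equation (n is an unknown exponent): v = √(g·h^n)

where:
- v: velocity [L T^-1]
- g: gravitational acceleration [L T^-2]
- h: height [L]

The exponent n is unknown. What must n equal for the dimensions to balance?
n = 1

v has dimensions [L T^-1]; h has dimensions [L].
With n = 1: √(g·h^1) has dimensions [L T^-1], matching the LHS ✓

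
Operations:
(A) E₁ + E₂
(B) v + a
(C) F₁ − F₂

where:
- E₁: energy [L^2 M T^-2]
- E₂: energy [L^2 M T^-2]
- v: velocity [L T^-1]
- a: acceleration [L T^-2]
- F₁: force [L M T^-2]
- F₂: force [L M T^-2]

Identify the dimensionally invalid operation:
(B) v + a

(A) E₁ + E₂: E₁ [L^2 M T^-2] and E₂ [L^2 M T^-2] — same dimensions ✓
(B) v + a: v [L T^-1] and a [L T^-2] — different dimensions cannot be added/subtracted ✗
(C) F₁ − F₂: F₁ [L M T^-2] and F₂ [L M T^-2] — same dimensions ✓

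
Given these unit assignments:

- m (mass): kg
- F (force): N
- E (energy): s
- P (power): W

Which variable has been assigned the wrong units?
E

The variable E (energy) should have units J, not s.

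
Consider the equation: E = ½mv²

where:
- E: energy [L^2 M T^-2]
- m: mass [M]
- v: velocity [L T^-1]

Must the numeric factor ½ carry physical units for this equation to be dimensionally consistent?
No

E has dimensions [L^2 M T^-2] and mv² already has dimensions [L^2 M T^-2], so the equation balances without ½ contributing any dimensions. ½ is a pure (dimensionless) number; changing or removing it would not affect dimensional consistency.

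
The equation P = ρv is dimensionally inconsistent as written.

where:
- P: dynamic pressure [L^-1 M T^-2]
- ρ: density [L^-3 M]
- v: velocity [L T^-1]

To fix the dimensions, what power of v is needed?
The exponent of v should be 2: P = ρv^2

The LHS P has dimensions [L^-1 M T^-2]; v has dimensions [L T^-1].
As written, the RHS ρv (exponent 1 on v) has dimensions [L^-2 M T^-1], which does not match.
With exponent 2, the RHS ρv^2 has dimensions [L^-1 M T^-2], matching the LHS.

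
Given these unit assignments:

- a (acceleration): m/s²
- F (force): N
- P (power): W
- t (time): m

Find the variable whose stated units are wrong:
t

The variable t (time) should have units s, not m.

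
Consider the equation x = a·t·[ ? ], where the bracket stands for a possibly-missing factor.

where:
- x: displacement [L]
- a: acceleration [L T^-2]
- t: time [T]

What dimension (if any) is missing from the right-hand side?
[T] — time (e.g. t)

x has dimensions [L]; a·t has dimensions [L T^-1].
The bracketed factor must supply [L] / [L T^-1] = [T].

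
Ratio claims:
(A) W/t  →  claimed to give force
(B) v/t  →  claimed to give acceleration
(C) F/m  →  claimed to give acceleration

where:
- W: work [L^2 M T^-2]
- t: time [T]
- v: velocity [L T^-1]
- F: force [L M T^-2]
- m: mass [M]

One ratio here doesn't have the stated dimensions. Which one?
(A) W/t does not give force

(A) W/t: [L^2 M T^-3] ≠ force [L M T^-2] ✗
(B) v/t: [L T^-2] = acceleration [L T^-2] ✓
(C) F/m: [L T^-2] = acceleration [L T^-2] ✓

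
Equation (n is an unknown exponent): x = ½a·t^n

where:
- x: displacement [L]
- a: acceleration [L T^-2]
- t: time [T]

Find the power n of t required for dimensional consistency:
n = 2

x has dimensions [L]; t has dimensions [T].
The rest of the RHS has dimensions [L T^-2], so t^n must supply [T^2].
With n = 2: ½a·t^2 has dimensions [L], matching the LHS ✓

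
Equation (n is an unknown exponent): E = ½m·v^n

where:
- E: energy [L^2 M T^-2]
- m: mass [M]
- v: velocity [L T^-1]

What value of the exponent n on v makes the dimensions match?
n = 2

E has dimensions [L^2 M T^-2]; v has dimensions [L T^-1].
The rest of the RHS has dimensions [M], so v^n must supply [L^2 T^-2].
With n = 2: ½m·v^2 has dimensions [L^2 M T^-2], matching the LHS ✓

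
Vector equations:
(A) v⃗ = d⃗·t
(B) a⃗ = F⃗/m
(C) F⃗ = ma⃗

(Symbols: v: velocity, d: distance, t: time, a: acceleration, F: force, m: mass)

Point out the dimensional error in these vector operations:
(A) v⃗ = d⃗·t

(A) v⃗ = d⃗·t: LHS [L T^-1], RHS [L T] ✗ — velocity is displacement per time; should be d⃗/t
(B) a⃗ = F⃗/m: LHS [L T^-2], RHS [L T^-2] ✓ — force (vector) divided by mass (scalar)
(C) F⃗ = ma⃗: LHS [L M T^-2], RHS [L M T^-2] ✓ — Force and acceleration are vectors, mass is a scalar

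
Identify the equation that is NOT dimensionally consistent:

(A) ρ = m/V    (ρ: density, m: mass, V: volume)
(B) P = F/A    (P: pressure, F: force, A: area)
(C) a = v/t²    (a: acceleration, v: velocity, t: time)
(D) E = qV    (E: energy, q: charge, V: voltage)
(C) a = v/t²

The equation (C) a = v/t² is dimensionally incorrect.

LHS (a): [L T^-2]
RHS (v/t²): [L T^-3] ✗

The dimensions do not match. The other three equations balance.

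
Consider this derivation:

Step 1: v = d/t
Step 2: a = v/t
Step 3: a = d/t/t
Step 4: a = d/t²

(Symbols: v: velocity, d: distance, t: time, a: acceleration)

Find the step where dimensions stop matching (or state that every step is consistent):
No step introduces an error — all steps are dimensionally consistent.

Step 1: v = d/t → LHS [L T^-1], RHS [L T^-1] ✓
Step 2: a = v/t → LHS [L T^-2], RHS [L T^-2] ✓
Step 3: a = d/t/t → LHS [L T^-2], RHS [L T^-2] ✓
Step 4: a = d/t² → LHS [L T^-2], RHS [L T^-2] ✓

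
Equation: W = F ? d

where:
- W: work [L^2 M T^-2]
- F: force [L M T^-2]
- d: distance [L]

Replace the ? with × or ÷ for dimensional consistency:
multiplication (×): W = F × d

W [L^2 M T^-2]; F [L M T^-2]; d [L].
F × d → [L^2 M T^-2] ✓
F ÷ d → [M T^-2] ✗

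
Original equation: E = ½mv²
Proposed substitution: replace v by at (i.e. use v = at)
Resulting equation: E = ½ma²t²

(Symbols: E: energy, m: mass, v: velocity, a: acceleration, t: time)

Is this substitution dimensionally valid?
Yes

[v] = [L T^-1] and [at] = [L T^-1]. These match, so the substitution replaces a quantity by one of the same dimensions and the result E = ½ma²t² has LHS [L^2 M T^-2] vs RHS [L^2 M T^-2] — still consistent.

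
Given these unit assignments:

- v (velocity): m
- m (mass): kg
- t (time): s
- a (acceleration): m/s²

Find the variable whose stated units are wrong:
v

The variable v (velocity) should have units m/s, not m.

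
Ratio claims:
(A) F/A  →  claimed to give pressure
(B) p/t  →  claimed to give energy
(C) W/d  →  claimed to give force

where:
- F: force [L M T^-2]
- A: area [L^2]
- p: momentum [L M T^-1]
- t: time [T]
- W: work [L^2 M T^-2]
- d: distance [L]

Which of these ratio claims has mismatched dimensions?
(B) p/t does not give energy

(A) F/A: [L^-1 M T^-2] = pressure [L^-1 M T^-2] ✓
(B) p/t: [L M T^-2] ≠ energy [L^2 M T^-2] ✗
(C) W/d: [L M T^-2] = force [L M T^-2] ✓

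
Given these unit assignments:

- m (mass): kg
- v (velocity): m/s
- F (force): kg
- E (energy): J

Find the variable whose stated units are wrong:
F

The variable F (force) should have units N, not kg.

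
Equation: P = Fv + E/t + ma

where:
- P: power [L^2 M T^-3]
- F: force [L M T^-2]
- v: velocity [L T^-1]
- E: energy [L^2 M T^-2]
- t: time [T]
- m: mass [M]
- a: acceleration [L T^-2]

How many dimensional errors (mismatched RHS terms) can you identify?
1

LHS P: [L^2 M T^-3]
- Fv: [L^2 M T^-3] ✓
- E/t: [L^2 M T^-3] ✓
- ma: [L M T^-2] ✗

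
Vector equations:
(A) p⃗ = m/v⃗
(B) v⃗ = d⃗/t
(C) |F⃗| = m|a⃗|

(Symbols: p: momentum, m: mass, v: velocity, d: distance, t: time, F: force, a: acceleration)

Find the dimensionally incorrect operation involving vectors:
(A) p⃗ = m/v⃗

(A) p⃗ = m/v⃗: LHS [L M T^-1], RHS [L^-1 M T] ✗ — momentum is mass times velocity; should be mv⃗ (and division by a vector is undefined)
(B) v⃗ = d⃗/t: LHS [L T^-1], RHS [L T^-1] ✓ — displacement (vector) divided by time (scalar)
(C) |F⃗| = m|a⃗|: LHS [L M T^-2], RHS [L M T^-2] ✓ — magnitudes of vectors are scalars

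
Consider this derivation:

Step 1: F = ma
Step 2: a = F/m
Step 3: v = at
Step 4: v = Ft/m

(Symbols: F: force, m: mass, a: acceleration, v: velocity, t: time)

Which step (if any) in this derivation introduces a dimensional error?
No step introduces an error — all steps are dimensionally consistent.

Step 1: F = ma → LHS [L M T^-2], RHS [L M T^-2] ✓
Step 2: a = F/m → LHS [L T^-2], RHS [L T^-2] ✓
Step 3: v = at → LHS [L T^-1], RHS [L T^-1] ✓
Step 4: v = Ft/m → LHS [L T^-1], RHS [L T^-1] ✓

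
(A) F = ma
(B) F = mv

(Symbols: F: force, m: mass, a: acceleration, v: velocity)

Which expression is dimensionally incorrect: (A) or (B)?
(B)

(A) F = ma: LHS [L M T^-2], RHS [L M T^-2] ✓
(B) F = mv: LHS [L M T^-2], RHS [L M T^-1] ✗

Expression (B) F = mv is dimensionally incorrect.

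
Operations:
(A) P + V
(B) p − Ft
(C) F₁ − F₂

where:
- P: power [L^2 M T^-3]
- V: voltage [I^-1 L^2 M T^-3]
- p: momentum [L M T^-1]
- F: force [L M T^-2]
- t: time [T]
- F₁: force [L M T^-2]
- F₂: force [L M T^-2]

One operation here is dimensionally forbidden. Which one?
(A) P + V

(A) P + V: P [L^2 M T^-3] and V [I^-1 L^2 M T^-3] — different dimensions cannot be added/subtracted ✗
(B) p − Ft: p [L M T^-1] and Ft [L M T^-1] — same dimensions ✓
(C) F₁ − F₂: F₁ [L M T^-2] and F₂ [L M T^-2] — same dimensions ✓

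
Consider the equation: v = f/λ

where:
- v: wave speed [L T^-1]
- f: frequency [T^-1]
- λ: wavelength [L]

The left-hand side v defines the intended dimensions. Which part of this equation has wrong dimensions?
The right-hand side term f/λ

v has dimensions [L T^-1], but f/λ has dimensions [L^-1 T^-1], so the term f/λ is dimensionally wrong for v.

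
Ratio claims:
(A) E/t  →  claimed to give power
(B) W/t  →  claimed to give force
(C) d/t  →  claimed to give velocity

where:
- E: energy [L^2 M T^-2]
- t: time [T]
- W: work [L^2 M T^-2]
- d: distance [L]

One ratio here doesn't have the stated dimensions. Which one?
(B) W/t does not give force

(A) E/t: [L^2 M T^-3] = power [L^2 M T^-3] ✓
(B) W/t: [L^2 M T^-3] ≠ force [L M T^-2] ✗
(C) d/t: [L T^-1] = velocity [L T^-1] ✓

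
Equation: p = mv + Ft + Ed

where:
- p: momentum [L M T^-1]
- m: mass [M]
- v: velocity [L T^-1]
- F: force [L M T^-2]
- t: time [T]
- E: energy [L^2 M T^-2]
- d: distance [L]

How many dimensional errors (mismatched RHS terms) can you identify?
1

LHS p: [L M T^-1]
- mv: [L M T^-1] ✓
- Ft: [L M T^-1] ✓
- Ed: [L^3 M T^-2] ✗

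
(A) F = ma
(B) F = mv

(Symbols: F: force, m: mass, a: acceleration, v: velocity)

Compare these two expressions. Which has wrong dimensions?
(B)

(A) F = ma: LHS [L M T^-2], RHS [L M T^-2] ✓
(B) F = mv: LHS [L M T^-2], RHS [L M T^-1] ✗

Expression (B) F = mv is dimensionally incorrect.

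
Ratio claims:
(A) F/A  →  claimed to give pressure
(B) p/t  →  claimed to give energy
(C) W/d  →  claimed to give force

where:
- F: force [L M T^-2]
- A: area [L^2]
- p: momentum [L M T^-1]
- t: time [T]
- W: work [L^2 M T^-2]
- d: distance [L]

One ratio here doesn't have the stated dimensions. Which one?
(B) p/t does not give energy

(A) F/A: [L^-1 M T^-2] = pressure [L^-1 M T^-2] ✓
(B) p/t: [L M T^-2] ≠ energy [L^2 M T^-2] ✗
(C) W/d: [L M T^-2] = force [L M T^-2] ✓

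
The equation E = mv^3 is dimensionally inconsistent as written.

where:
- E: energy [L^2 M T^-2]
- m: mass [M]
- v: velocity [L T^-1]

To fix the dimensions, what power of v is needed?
The exponent of v should be 2: E = mv^2

The LHS E has dimensions [L^2 M T^-2]; v has dimensions [L T^-1].
As written, the RHS mv^3 (exponent 3 on v) has dimensions [L^3 M T^-3], which does not match.
With exponent 2, the RHS mv^2 has dimensions [L^2 M T^-2], matching the LHS.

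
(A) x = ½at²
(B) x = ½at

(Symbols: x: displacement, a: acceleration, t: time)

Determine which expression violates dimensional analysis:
(B)

(A) x = ½at²: LHS [L], RHS [L] ✓
(B) x = ½at: LHS [L], RHS [L T^-1] ✗

Expression (B) x = ½at is dimensionally incorrect.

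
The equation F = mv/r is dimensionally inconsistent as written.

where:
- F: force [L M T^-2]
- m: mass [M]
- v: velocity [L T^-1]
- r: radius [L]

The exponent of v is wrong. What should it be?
The exponent of v should be 2: F = mv^2/r

The LHS F has dimensions [L M T^-2]; v has dimensions [L T^-1].
As written, the RHS mv/r (exponent 1 on v) has dimensions [M T^-1], which does not match.
With exponent 2, the RHS mv^2/r has dimensions [L M T^-2], matching the LHS.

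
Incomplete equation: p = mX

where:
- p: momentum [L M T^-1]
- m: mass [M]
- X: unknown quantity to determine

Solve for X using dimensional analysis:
X = v (velocity), dimensions [L T^-1]

p has dimensions [L M T^-1]; the rest of the RHS (m) has dimensions [M].
So X must have dimensions [L T^-1] — X = v (velocity).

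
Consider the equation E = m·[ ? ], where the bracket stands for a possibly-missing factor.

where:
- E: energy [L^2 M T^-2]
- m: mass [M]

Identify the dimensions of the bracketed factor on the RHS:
[L^2 T^-2] — velocity squared (e.g. v²)

E has dimensions [L^2 M T^-2]; m has dimensions [M].
The bracketed factor must supply [L^2 M T^-2] / [M] = [L^2 T^-2].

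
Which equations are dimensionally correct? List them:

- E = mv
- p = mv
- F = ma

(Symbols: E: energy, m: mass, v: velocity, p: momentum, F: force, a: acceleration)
Dimensionally correct: p = mv, F = ma
Dimensionally incorrect: E = mv
Ordered (correct first, then incorrect): p = mv, F = ma, E = mv

- E = mv: LHS [L^2 M T^-2], RHS [L M T^-1] → incorrect ✗
- p = mv: LHS [L M T^-1], RHS [L M T^-1] → correct ✓
- F = ma: LHS [L M T^-2], RHS [L M T^-2] → correct ✓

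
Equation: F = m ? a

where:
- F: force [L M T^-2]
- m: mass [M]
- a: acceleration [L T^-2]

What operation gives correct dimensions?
multiplication (×): F = m × a

F [L M T^-2]; m [M]; a [L T^-2].
m × a → [L M T^-2] ✓
m ÷ a → [L^-1 M T^2] ✗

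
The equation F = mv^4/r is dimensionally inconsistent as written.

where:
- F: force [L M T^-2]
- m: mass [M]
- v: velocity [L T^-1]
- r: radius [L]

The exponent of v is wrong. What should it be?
The exponent of v should be 2: F = mv^2/r

The LHS F has dimensions [L M T^-2]; v has dimensions [L T^-1].
As written, the RHS mv^4/r (exponent 4 on v) has dimensions [L^3 M T^-4], which does not match.
With exponent 2, the RHS mv^2/r has dimensions [L M T^-2], matching the LHS.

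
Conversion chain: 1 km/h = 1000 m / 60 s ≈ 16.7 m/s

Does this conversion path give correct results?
The chain is incorrect (it contains an error).

Incorrect: 1 h = 3600 s, not 60 s (1 km/h ≈ 0.278 m/s)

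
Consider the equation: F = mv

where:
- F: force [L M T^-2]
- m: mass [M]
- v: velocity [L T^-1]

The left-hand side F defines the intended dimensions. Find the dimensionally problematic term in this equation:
The right-hand side term mv

F has dimensions [L M T^-2], but mv has dimensions [L M T^-1], so the term mv is dimensionally wrong for F.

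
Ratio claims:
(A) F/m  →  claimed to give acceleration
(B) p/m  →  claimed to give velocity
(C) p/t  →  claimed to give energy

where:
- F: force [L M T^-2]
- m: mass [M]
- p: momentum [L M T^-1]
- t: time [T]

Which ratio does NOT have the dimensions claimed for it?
(C) p/t does not give energy

(A) F/m: [L T^-2] = acceleration [L T^-2] ✓
(B) p/m: [L T^-1] = velocity [L T^-1] ✓
(C) p/t: [L M T^-2] ≠ energy [L^2 M T^-2] ✗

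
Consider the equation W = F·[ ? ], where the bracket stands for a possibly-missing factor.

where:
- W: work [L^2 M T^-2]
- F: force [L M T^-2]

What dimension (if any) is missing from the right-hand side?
[L] — length (e.g. a distance d)

W has dimensions [L^2 M T^-2]; F has dimensions [L M T^-2].
The bracketed factor must supply [L^2 M T^-2] / [L M T^-2] = [L].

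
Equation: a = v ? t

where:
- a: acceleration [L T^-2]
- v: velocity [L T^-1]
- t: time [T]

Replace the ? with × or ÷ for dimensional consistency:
division (÷): a = v ÷ t

a [L T^-2]; v [L T^-1]; t [T].
v × t → [L] ✗
v ÷ t → [L T^-2] ✓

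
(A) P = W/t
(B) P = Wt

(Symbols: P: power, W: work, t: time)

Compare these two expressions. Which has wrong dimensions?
(B)

(A) P = W/t: LHS [L^2 M T^-3], RHS [L^2 M T^-3] ✓
(B) P = Wt: LHS [L^2 M T^-3], RHS [L^2 M T^-1] ✗

Expression (B) P = Wt is dimensionally incorrect.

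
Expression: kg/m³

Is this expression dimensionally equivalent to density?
Yes

The expression kg/m³ has dimensions [L^-3 M], which is exactly density [L^-3 M].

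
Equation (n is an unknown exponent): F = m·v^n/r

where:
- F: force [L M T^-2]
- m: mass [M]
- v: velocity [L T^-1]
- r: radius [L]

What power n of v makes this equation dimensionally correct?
n = 2

F has dimensions [L M T^-2]; v has dimensions [L T^-1].
The rest of the RHS has dimensions [L^-1 M], so v^n must supply [L^2 T^-2].
With n = 2: m·v^2/r has dimensions [L M T^-2], matching the LHS ✓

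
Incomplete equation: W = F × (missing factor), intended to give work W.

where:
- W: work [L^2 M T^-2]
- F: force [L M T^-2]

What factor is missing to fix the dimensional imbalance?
d (distance), dimensions [L]

W has dimensions [L^2 M T^-2] and F has dimensions [L M T^-2].
The missing factor must have dimensions [L^2 M T^-2] / [L M T^-2] = [L], i.e. distance (d).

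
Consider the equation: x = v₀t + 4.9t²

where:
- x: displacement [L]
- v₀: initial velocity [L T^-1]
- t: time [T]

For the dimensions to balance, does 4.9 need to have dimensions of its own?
Yes

x has dimensions [L], while t² alone has dimensions [T^2]. For the equation to balance, the factor 4.9 must carry dimensions [L T^-2] — it is a dimensional constant (a numerical value of a physical quantity with its units suppressed), not a pure number.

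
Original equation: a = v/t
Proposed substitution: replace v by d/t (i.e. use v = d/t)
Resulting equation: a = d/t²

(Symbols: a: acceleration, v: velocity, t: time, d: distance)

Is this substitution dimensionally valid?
Yes

[v] = [L T^-1] and [d/t] = [L T^-1]. These match, so the substitution replaces a quantity by one of the same dimensions and the result a = d/t² has LHS [L T^-2] vs RHS [L T^-2] — still consistent.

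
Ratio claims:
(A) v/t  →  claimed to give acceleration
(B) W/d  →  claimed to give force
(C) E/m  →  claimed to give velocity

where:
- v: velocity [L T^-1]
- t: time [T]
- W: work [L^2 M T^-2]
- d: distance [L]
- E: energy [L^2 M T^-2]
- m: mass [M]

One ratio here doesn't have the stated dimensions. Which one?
(C) E/m does not give velocity

(A) v/t: [L T^-2] = acceleration [L T^-2] ✓
(B) W/d: [L M T^-2] = force [L M T^-2] ✓
(C) E/m: [L^2 T^-2] ≠ velocity [L T^-1] ✗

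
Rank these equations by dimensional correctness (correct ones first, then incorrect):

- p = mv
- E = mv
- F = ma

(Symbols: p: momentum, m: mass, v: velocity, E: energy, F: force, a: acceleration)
Dimensionally correct: p = mv, F = ma
Dimensionally incorrect: E = mv
Ordered (correct first, then incorrect): p = mv, F = ma, E = mv

- p = mv: LHS [L M T^-1], RHS [L M T^-1] → correct ✓
- E = mv: LHS [L^2 M T^-2], RHS [L M T^-1] → incorrect ✗
- F = ma: LHS [L M T^-2], RHS [L M T^-2] → correct ✓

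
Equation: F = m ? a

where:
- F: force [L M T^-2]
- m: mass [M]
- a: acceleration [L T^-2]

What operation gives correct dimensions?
multiplication (×): F = m × a

F [L M T^-2]; m [M]; a [L T^-2].
m × a → [L M T^-2] ✓
m ÷ a → [L^-1 M T^2] ✗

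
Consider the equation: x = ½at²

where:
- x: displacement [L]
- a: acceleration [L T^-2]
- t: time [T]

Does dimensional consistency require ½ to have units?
No

x has dimensions [L] and at² already has dimensions [L], so the equation balances without ½ contributing any dimensions. ½ is a pure (dimensionless) number; changing or removing it would not affect dimensional consistency.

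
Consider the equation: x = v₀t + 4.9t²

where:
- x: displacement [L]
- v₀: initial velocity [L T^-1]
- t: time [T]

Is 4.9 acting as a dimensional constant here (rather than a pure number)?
Yes

x has dimensions [L], while t² alone has dimensions [T^2]. For the equation to balance, the factor 4.9 must carry dimensions [L T^-2] — it is a dimensional constant (a numerical value of a physical quantity with its units suppressed), not a pure number.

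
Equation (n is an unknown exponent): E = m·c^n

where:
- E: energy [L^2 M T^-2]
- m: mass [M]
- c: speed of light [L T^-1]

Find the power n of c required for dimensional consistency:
n = 2

E has dimensions [L^2 M T^-2]; c has dimensions [L T^-1].
The rest of the RHS has dimensions [M], so c^n must supply [L^2 T^-2].
With n = 2: m·c^2 has dimensions [L^2 M T^-2], matching the LHS ✓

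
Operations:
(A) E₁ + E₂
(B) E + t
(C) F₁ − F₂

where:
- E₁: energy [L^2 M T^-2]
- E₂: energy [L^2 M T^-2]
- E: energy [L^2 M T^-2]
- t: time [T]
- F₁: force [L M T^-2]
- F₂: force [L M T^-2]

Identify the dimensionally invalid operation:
(B) E + t

(A) E₁ + E₂: E₁ [L^2 M T^-2] and E₂ [L^2 M T^-2] — same dimensions ✓
(B) E + t: E [L^2 M T^-2] and t [T] — different dimensions cannot be added/subtracted ✗
(C) F₁ − F₂: F₁ [L M T^-2] and F₂ [L M T^-2] — same dimensions ✓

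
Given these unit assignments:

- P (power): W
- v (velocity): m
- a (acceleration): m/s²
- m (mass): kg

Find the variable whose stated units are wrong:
v

The variable v (velocity) should have units m/s, not m.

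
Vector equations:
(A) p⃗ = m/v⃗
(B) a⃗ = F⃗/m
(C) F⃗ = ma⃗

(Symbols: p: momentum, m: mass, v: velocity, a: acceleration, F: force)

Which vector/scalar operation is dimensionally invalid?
(A) p⃗ = m/v⃗

(A) p⃗ = m/v⃗: LHS [L M T^-1], RHS [L^-1 M T] ✗ — momentum is mass times velocity; should be mv⃗ (and division by a vector is undefined)
(B) a⃗ = F⃗/m: LHS [L T^-2], RHS [L T^-2] ✓ — force (vector) divided by mass (scalar)
(C) F⃗ = ma⃗: LHS [L M T^-2], RHS [L M T^-2] ✓ — Force and acceleration are vectors, mass is a scalar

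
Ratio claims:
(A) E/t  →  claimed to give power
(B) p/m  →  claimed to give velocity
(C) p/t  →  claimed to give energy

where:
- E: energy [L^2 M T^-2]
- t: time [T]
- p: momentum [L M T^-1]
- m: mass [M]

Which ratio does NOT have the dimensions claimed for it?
(C) p/t does not give energy

(A) E/t: [L^2 M T^-3] = power [L^2 M T^-3] ✓
(B) p/m: [L T^-1] = velocity [L T^-1] ✓
(C) p/t: [L M T^-2] ≠ energy [L^2 M T^-2] ✗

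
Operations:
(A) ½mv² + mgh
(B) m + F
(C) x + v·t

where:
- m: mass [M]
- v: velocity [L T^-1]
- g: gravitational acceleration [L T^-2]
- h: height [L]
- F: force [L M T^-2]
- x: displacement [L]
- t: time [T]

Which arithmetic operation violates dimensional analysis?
(B) m + F

(A) ½mv² + mgh: ½mv² [L^2 M T^-2] and mgh [L^2 M T^-2] — same dimensions ✓
(B) m + F: m [M] and F [L M T^-2] — different dimensions cannot be added/subtracted ✗
(C) x + v·t: x [L] and v·t [L] — same dimensions ✓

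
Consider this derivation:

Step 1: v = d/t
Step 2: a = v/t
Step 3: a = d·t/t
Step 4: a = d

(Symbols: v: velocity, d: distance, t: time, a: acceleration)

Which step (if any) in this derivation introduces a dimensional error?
Step 3

Step 1: v = d/t → LHS [L T^-1], RHS [L T^-1] ✓
Step 2: a = v/t → LHS [L T^-2], RHS [L T^-2] ✓
Step 3: a = d·t/t → LHS [L T^-2], RHS [L] ✗

The first dimensional inconsistency appears in step 3: a = d·t/t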